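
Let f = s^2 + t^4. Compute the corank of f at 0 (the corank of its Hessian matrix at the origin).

1

Hessian at 0 has rank 1.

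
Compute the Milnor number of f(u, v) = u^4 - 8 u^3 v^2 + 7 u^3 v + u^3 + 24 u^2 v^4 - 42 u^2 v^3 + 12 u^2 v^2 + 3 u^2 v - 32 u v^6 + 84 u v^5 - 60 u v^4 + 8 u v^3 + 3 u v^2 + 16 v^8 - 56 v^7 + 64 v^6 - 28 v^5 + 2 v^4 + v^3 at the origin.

The Hessian of f at 0 has rank 0. Corank 2; j^3 = (u + v)^3 is a perfect cube, so E-series; the 4-jet and mu = 7 give E_7.

7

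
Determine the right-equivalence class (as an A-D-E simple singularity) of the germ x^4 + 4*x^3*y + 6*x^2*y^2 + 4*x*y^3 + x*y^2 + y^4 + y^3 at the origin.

D_5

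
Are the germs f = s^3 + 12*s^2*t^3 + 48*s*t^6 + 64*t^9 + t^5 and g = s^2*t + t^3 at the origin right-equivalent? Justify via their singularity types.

The Hessian of f at 0 is [[0, 0], [0, 0]] with rank 0, so corank 2. A Groebner basis of the Jacobian ideal J(f) in C{s,t} is {s^2/8 + s*t^3, t^4, s^3, s^2*t}; counting standard monomials gives mu = 8. Corank 2; j^3 = s^3 is a perfect cube, so E-series; the 5-jet and mu = 8 give E_8. The Hessian of g at 0 is [[0, 0], [0, 0]] with rank 0, so corank 2. A Groebner basis of the Jacobian ideal J(g) in C{s,t} is {t^3, s^2 + 3*t^2, s*t}; counting standard monomials gives mu = 4. Corank 2; j^3 = t*(s^2 + t^2) splits into three distinct lines over C (the quadratic factor has nonzero discriminant), so D_4. f is E_8 but g is D_4, hence not right-equivalent.

No.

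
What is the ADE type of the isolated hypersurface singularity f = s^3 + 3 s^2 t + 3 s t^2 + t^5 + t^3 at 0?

The Hessian of f at 0 has rank 0. Corank 2; j^3 = (s + t)^3 is a perfect cube, so E-series; the 5-jet and mu = 8 give E_8.

E_{8}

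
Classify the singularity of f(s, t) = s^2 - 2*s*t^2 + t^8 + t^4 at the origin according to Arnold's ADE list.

A7

The Hessian of f at 0 is [[2, 0], [0, 0]] with rank 1, so corank 1. A Groebner basis of the Jacobian ideal J(f) in C{s,t} is {s^4, s^3*t, -s + t^2}; counting standard monomials gives mu = 7. Corank 1: A-series; mu = 7 gives A_7.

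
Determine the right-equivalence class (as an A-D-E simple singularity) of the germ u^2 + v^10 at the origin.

The Hessian of f at 0 has rank 1. Corank 1: A-series; mu = 9 gives A_9.

A_9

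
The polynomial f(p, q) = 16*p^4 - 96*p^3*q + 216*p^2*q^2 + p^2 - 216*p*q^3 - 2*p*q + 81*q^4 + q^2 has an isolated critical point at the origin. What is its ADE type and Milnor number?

Type A_3, Milnor number mu = 3.

The Hessian of f at 0 has rank 1. Corank 1: A-series; mu = 3 gives A_3.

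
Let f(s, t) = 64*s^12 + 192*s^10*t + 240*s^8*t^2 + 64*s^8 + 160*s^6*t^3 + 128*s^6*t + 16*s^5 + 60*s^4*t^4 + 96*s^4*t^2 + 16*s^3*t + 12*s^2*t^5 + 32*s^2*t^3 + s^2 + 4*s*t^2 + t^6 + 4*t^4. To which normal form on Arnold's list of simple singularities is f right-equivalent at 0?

The Hessian of f at 0 has rank 1. Corank 1: A-series; mu = 5 gives A_5.

A_{5}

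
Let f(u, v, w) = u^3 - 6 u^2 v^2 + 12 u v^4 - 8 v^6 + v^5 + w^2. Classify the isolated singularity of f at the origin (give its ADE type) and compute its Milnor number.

Type E_8, Milnor number mu = 8.

The Hessian of f at 0 is [[0, 0, 0], [0, 0, 0], [0, 0, 2]] with rank 1, so corank 2. A Groebner basis of the Jacobian ideal J(f) in C{u,v,w} is {v^4, u^3, -u^2/4 + u*v^2, w}; counting standard monomials gives mu = 8. Corank 2; j^3 = u^3 is a perfect cube, so E-series; the 5-jet and mu = 8 give E_8.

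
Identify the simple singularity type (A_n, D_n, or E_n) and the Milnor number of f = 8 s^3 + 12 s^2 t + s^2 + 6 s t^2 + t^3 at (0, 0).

Type A_{2}, Milnor number mu = 2.

The Hessian of f at 0 has rank 1. Corank 1: A-series; mu = 2 gives A_2.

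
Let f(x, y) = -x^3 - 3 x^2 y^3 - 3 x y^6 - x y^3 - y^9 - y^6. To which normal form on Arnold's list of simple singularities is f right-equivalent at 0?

E7

The Hessian of f at 0 is [[0, 0], [0, 0]] with rank 0, so corank 2. A Groebner basis of the Jacobian ideal J(f) in C{x,y} is {x^3, x*y^2, 3*x^2 + y^3}; counting standard monomials gives mu = 7. Corank 2; j^3 = -x^3 is a perfect cube, so E-series; the 4-jet and mu = 7 give E_7.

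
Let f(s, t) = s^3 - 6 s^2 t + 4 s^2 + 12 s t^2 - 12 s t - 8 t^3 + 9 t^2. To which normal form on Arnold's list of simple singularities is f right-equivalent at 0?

A_2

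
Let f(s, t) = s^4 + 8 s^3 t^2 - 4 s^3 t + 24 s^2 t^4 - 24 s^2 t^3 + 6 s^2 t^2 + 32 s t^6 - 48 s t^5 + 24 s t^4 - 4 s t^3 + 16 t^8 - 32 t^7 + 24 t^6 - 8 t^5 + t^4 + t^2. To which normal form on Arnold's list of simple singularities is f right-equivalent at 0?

A3

The Hessian of f at 0 has rank 1. Corank 1: A-series; mu = 3 gives A_3.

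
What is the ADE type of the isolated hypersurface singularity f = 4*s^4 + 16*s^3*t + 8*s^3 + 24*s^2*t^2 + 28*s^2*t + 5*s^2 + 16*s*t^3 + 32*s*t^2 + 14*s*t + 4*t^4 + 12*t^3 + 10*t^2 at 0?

A_{1}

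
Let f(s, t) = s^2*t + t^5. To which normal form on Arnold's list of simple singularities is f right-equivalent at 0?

The Hessian of f at 0 has rank 0. Corank 2; j^3 = s^2*t has shape L^2 M (L != M), so D-series; mu = 6 gives D_6.

D_6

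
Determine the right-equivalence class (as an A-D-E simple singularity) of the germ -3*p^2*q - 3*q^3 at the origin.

The Hessian of f at 0 is [[0, 0], [0, 0]] with rank 0, so corank 2. A Groebner basis of the Jacobian ideal J(f) in C{p,q} is {q^3, p^2 + 3*q^2, p*q}; counting standard monomials gives mu = 4. Corank 2; j^3 = -3*q*(p^2 + q^2) splits into three distinct lines over C (the quadratic factor has nonzero discriminant), so D_4.

D4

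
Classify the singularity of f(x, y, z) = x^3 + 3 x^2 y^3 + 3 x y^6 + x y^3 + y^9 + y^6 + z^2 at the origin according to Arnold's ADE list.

E_{7}

The Hessian of f at 0 has rank 1. Corank 2; j^3 = x^3 is a perfect cube, so E-series; the 4-jet and mu = 7 give E_7.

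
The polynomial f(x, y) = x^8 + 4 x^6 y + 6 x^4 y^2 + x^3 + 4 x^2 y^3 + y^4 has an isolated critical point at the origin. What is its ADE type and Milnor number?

The Hessian of f at 0 has rank 0. Corank 2; j^3 = x^3 is a perfect cube, so E-series; the 4-jet and mu = 6 give E_6.

Type E_6, Milnor number mu = 6.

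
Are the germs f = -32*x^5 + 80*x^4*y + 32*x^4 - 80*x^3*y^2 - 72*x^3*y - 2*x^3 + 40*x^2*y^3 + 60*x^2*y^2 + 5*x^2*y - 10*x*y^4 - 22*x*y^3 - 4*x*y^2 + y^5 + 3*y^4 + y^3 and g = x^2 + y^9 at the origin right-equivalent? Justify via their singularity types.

The Hessian of f at 0 is [[0, 0], [0, 0]] with rank 0, so corank 2. A Groebner basis of the Jacobian ideal J(f) in C{x,y} is {x*y^2 + x*y/7 - y^2/7, x*y/7 + y^3 - y^2/7, x^2 - 10*x*y/7 + 3*y^2/7}; counting standard monomials gives mu = 5. Corank 2; j^3 = -(x - y)^2*(2*x - y) has shape L^2 M (L != M), so D-series; mu = 5 gives D_5. The Hessian of g at 0 is [[2, 0], [0, 0]] with rank 1, so corank 1. A Groebner basis of the Jacobian ideal J(g) in C{x,y} is {y^8, x}; counting standard monomials gives mu = 8. Corank 1: A-series; mu = 8 gives A_8. f is D_5 but g is A_8, hence not right-equivalent.

No.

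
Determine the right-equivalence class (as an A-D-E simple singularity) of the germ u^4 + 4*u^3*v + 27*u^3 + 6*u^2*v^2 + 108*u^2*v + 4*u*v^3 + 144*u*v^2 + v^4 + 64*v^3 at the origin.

The Hessian of f at 0 has rank 0. Corank 2; j^3 = (3*u + 4*v)^3 is a perfect cube, so E-series; the 4-jet and mu = 6 give E_6.

E6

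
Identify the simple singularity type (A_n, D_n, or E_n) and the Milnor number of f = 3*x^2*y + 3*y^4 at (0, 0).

The Hessian of f at 0 is [[0, 0], [0, 0]] with rank 0, so corank 2. A Groebner basis of the Jacobian ideal J(f) in C{x,y} is {x^3, x^2/4 + y^3, x*y}; counting standard monomials gives mu = 5. Corank 2; j^3 = 3*x^2*y has shape L^2 M (L != M), so D-series; mu = 5 gives D_5.

Type D5, Milnor number mu = 5.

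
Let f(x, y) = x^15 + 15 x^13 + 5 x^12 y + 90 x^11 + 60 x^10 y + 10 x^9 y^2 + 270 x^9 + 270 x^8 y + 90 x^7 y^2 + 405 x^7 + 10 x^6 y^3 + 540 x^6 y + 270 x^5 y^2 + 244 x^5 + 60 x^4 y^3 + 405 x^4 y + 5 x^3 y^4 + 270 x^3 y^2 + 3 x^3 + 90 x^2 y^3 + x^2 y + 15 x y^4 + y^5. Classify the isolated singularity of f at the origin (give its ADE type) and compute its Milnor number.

Type D_{6}, Milnor number mu = 6.

The Hessian of f at 0 is [[0, 0], [0, 0]] with rank 0, so corank 2. A Groebner basis of the Jacobian ideal J(f) in C{x,y} is {-x*y/15 + y^4, x*y^2, x^2 + x*y/3}; counting standard monomials gives mu = 6. Corank 2; j^3 = x^2*(3*x + y) has shape L^2 M (L != M), so D-series; mu = 6 gives D_6.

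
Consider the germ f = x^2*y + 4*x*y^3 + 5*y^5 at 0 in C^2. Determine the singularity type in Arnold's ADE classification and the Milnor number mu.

Type D6, Milnor number mu = 6.

The Hessian of f at 0 is [[0, 0], [0, 0]] with rank 0, so corank 2. A Groebner basis of the Jacobian ideal J(f) in C{x,y} is {x^3, x^2*y, -2*x^2 + x*y^2, x*y/2 + y^3}; counting standard monomials gives mu = 6. Corank 2; j^3 = x^2*y has shape L^2 M (L != M), so D-series; mu = 6 gives D_6.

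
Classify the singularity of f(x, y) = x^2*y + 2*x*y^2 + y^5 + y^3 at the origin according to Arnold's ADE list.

The Hessian of f at 0 is [[0, 0], [0, 0]] with rank 0, so corank 2. A Groebner basis of the Jacobian ideal J(f) in C{x,y} is {x^2/5 + y^4 - y^2/5, x^3 + y^3, x*y + y^2}; counting standard monomials gives mu = 6. Corank 2; j^3 = y*(x + y)^2 has shape L^2 M (L != M), so D-series; mu = 6 gives D_6.

D_6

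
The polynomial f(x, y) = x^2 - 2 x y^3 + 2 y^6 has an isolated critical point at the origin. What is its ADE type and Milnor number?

The Hessian of f at 0 is [[2, 0], [0, 0]] with rank 1, so corank 1. A Groebner basis of the Jacobian ideal J(f) in C{x,y} is {x*y^2, -x + y^3, x^2}; counting standard monomials gives mu = 5. Corank 1: A-series; mu = 5 gives A_5.

Type A5, Milnor number mu = 5.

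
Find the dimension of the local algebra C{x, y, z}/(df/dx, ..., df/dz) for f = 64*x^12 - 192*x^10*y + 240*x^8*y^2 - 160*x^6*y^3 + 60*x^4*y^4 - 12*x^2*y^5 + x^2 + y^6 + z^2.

5

The Hessian of f at 0 has rank 2. Corank 1: A-series; mu = 5 gives A_5.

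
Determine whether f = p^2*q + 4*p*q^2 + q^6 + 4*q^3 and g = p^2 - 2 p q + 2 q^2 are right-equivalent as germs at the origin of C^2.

No.

The Hessian of f at 0 is [[0, 0], [0, 0]] with rank 0, so corank 2. A Groebner basis of the Jacobian ideal J(f) in C{p,q} is {p^2/6 + q^5 - 2*q^2/3, p^3 + 8*q^3, p*q + 2*q^2}; counting standard monomials gives mu = 7. Corank 2; j^3 = q*(p + 2*q)^2 has shape L^2 M (L != M), so D-series; mu = 7 gives D_7. The Hessian of g at 0 is [[2, -2], [-2, 4]] with rank 2, so corank 0. A Groebner basis of the Jacobian ideal J(g) in C{p,q} is {p, q}; counting standard monomials gives mu = 1. Corank 0: nondegenerate Morse point, so A_1. f is D_7 but g is A_1, hence not right-equivalent.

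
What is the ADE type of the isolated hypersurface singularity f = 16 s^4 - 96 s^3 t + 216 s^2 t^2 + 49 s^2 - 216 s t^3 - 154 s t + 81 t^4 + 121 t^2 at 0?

A_3

The Hessian of f at 0 is [[98, -154], [-154, 242]] with rank 1, so corank 1. A Groebner basis of the Jacobian ideal J(f) in C{s,t} is {t^3, s - 11*t/7}; counting standard monomials gives mu = 3. Corank 1: A-series; mu = 3 gives A_3.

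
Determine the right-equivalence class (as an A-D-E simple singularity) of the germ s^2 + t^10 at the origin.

The Hessian of f at 0 has rank 1. Corank 1: A-series; mu = 9 gives A_9.

A_9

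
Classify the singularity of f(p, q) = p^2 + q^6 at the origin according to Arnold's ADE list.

The Hessian of f at 0 is [[2, 0], [0, 0]] with rank 1, so corank 1. A Groebner basis of the Jacobian ideal J(f) in C{p,q} is {q^5, p}; counting standard monomials gives mu = 5. Corank 1: A-series; mu = 5 gives A_5.

A_{5}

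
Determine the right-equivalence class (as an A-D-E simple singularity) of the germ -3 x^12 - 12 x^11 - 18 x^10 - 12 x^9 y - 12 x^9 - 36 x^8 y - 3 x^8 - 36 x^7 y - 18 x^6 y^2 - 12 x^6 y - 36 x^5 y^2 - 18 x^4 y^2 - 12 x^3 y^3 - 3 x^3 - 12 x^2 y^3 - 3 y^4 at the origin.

E_{6}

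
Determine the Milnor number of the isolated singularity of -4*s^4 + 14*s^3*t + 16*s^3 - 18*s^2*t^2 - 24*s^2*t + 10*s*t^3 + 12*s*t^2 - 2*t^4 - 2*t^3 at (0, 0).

7

The Hessian of f at 0 has rank 0. Corank 2; j^3 = 2*(2*s - t)^3 is a perfect cube, so E-series; the 4-jet and mu = 7 give E_7.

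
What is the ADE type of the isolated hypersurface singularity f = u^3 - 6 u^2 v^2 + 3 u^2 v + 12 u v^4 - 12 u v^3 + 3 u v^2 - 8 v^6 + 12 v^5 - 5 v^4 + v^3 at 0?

The Hessian of f at 0 has rank 0. Corank 2; j^3 = (u + v)^3 is a perfect cube, so E-series; the 4-jet and mu = 6 give E_6.

E_6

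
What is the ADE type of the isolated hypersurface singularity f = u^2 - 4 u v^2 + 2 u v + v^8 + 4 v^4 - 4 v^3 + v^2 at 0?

A_{7}

The Hessian of f at 0 has rank 1. Corank 1: A-series; mu = 7 gives A_7.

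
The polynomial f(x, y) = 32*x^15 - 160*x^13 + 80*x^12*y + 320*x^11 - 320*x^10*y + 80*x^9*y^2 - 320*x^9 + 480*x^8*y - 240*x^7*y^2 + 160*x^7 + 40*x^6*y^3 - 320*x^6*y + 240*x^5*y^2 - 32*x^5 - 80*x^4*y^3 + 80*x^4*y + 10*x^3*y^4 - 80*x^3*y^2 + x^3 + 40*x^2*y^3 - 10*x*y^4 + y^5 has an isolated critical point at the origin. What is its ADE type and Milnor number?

The Hessian of f at 0 is [[0, 0], [0, 0]] with rank 0, so corank 2. A Groebner basis of the Jacobian ideal J(f) in C{x,y} is {y^5, x*y^3 - y^4/8, x^2}; counting standard monomials gives mu = 8. Corank 2; j^3 = x^3 is a perfect cube, so E-series; the 5-jet and mu = 8 give E_8.

Type E_{8}, Milnor number mu = 8.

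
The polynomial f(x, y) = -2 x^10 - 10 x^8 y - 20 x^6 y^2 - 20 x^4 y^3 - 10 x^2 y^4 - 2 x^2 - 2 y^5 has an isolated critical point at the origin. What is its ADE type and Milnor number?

Type A_{4}, Milnor number mu = 4.

The Hessian of f at 0 has rank 1. Corank 1: A-series; mu = 4 gives A_4.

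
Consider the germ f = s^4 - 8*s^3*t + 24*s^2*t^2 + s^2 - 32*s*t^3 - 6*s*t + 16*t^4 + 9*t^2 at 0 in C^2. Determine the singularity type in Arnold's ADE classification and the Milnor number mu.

The Hessian of f at 0 is [[2, -6], [-6, 18]] with rank 1, so corank 1. A Groebner basis of the Jacobian ideal J(f) in C{s,t} is {t^3, s - 3*t}; counting standard monomials gives mu = 3. Corank 1: A-series; mu = 3 gives A_3.

Type A_{3}, Milnor number mu = 3.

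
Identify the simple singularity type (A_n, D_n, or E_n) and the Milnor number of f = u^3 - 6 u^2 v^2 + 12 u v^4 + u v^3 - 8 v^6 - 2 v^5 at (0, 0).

Type E_7, Milnor number mu = 7.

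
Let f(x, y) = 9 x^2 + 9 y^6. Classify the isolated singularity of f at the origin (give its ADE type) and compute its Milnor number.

The Hessian of f at 0 is [[18, 0], [0, 0]] with rank 1, so corank 1. A Groebner basis of the Jacobian ideal J(f) in C{x,y} is {y^5, x}; counting standard monomials gives mu = 5. Corank 1: A-series; mu = 5 gives A_5.

Type A_{5}, Milnor number mu = 5.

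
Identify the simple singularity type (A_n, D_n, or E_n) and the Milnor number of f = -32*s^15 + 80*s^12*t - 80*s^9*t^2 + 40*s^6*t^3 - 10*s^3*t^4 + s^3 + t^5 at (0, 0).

Type E_8, Milnor number mu = 8.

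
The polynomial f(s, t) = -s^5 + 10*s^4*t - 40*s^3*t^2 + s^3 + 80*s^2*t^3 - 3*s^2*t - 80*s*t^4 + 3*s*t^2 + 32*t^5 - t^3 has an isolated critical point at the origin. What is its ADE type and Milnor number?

The Hessian of f at 0 has rank 0. Corank 2; j^3 = (s - t)^3 is a perfect cube, so E-series; the 5-jet and mu = 8 give E_8.

Type E_8, Milnor number mu = 8.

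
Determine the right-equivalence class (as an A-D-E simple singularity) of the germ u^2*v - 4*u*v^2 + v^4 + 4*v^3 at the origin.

D5

The Hessian of f at 0 has rank 0. Corank 2; j^3 = v*(u - 2*v)^2 has shape L^2 M (L != M), so D-series; mu = 5 gives D_5.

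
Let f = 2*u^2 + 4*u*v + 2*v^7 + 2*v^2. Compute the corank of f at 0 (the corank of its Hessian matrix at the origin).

1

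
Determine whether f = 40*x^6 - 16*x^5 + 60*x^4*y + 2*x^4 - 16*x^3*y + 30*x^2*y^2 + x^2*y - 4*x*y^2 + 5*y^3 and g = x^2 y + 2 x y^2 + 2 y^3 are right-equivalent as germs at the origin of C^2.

The Hessian of f at 0 is [[0, 0], [0, 0]] with rank 0, so corank 2. A Groebner basis of the Jacobian ideal J(f) in C{x,y} is {y^3, x^2 - y^2, x*y - 2*y^2}; counting standard monomials gives mu = 4. Corank 2; j^3 = y*(x^2 - 4*x*y + 5*y^2) splits into three distinct lines over C (the quadratic factor has nonzero discriminant), so D_4. The Hessian of g at 0 is [[0, 0], [0, 0]] with rank 0, so corank 2. A Groebner basis of the Jacobian ideal J(g) in C{x,y} is {y^3, x^2 + 2*y^2, x*y + y^2}; counting standard monomials gives mu = 4. Corank 2; j^3 = y*(x^2 + 2*x*y + 2*y^2) splits into three distinct lines over C (the quadratic factor has nonzero discriminant), so D_4. Both have type D_4, hence right-equivalent.

Yes.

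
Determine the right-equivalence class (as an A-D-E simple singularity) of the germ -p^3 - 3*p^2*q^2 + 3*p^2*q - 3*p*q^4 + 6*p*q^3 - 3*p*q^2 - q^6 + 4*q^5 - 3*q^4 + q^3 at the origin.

E_{8}

The Hessian of f at 0 is [[0, 0], [0, 0]] with rank 0, so corank 2. A Groebner basis of the Jacobian ideal J(f) in C{p,q} is {q^4, p^3 - 3*p^2*q - 3*p^2/2 + 3*p*q + 2*q^3 - 3*q^2/2, p^2/2 + p*q^2 - p*q - q^3 + q^2/2}; counting standard monomials gives mu = 8. Corank 2; j^3 = -(p - q)^3 is a perfect cube, so E-series; the 5-jet and mu = 8 give E_8.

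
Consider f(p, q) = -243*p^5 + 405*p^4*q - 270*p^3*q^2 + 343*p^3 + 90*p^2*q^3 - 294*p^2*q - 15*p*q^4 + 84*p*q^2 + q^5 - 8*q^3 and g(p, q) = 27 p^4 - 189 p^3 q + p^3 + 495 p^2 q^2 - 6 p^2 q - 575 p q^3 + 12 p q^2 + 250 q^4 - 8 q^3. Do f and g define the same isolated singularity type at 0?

The Hessian of f at 0 is [[0, 0], [0, 0]] with rank 0, so corank 2. A Groebner basis of the Jacobian ideal J(f) in C{p,q} is {q^5, p*q^3 - 25*q^4/84, p^2 - 4*p*q/7 + 4*q^2/49}; counting standard monomials gives mu = 8. Corank 2; j^3 = (7*p - 2*q)^3 is a perfect cube, so E-series; the 5-jet and mu = 8 give E_8. The Hessian of g at 0 is [[0, 0], [0, 0]] with rank 0, so corank 2. A Groebner basis of the Jacobian ideal J(g) in C{p,q} is {p^2/3 - 4*p*q/3 + q^4 + q^3/9 + 4*q^2/3, p^3 + 22*p^2/3 - 88*p*q/3 - 50*q^3/9 + 88*q^2/3, p^2*q + 23*p^2/9 - 92*p*q/9 - 85*q^3/27 + 92*q^2/9, 2*p^2/3 + p*q^2 - 8*p*q/3 - 16*q^3/9 + 8*q^2/3}; counting standard monomials gives mu = 7. Corank 2; j^3 = (p - 2*q)^3 is a perfect cube, so E-series; the 4-jet and mu = 7 give E_7. f is E_8 but g is E_7, hence not right-equivalent.

No.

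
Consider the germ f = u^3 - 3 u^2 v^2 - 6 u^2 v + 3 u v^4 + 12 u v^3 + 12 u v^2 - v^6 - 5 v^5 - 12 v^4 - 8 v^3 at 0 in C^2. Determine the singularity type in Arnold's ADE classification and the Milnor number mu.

Type E8, Milnor number mu = 8.

The Hessian of f at 0 has rank 0. Corank 2; j^3 = (u - 2*v)^3 is a perfect cube, so E-series; the 5-jet and mu = 8 give E_8.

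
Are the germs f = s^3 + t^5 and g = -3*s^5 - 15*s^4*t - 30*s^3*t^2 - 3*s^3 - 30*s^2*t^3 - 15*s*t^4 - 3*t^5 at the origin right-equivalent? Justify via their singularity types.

The Hessian of f at 0 has rank 0. Corank 2; j^3 = s^3 is a perfect cube, so E-series; the 5-jet and mu = 8 give E_8. The Hessian of g at 0 has rank 0. Corank 2; j^3 = -3*s^3 is a perfect cube, so E-series; the 5-jet and mu = 8 give E_8. Both have type E_8, hence right-equivalent.

Yes.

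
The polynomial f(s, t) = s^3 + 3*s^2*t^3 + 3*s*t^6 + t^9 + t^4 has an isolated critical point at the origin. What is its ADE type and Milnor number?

Type E_{6}, Milnor number mu = 6.

The Hessian of f at 0 has rank 0. Corank 2; j^3 = s^3 is a perfect cube, so E-series; the 4-jet and mu = 6 give E_6.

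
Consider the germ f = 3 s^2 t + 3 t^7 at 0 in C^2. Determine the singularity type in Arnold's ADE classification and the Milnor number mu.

The Hessian of f at 0 has rank 0. Corank 2; j^3 = 3*s^2*t has shape L^2 M (L != M), so D-series; mu = 8 gives D_8.

Type D_8, Milnor number mu = 8.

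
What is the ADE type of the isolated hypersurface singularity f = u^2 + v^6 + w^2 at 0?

A5

The Hessian of f at 0 has rank 2. Corank 1: A-series; mu = 5 gives A_5.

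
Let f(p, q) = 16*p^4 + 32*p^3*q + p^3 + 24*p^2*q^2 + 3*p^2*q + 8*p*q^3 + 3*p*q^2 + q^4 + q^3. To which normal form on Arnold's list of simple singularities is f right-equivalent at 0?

The Hessian of f at 0 is [[0, 0], [0, 0]] with rank 0, so corank 2. A Groebner basis of the Jacobian ideal J(f) in C{p,q} is {q^4, p*q^2 + 5*q^3/6, p^2 + 2*p*q + q^2}; counting standard monomials gives mu = 6. Corank 2; j^3 = (p + q)^3 is a perfect cube, so E-series; the 4-jet and mu = 6 give E_6.

E6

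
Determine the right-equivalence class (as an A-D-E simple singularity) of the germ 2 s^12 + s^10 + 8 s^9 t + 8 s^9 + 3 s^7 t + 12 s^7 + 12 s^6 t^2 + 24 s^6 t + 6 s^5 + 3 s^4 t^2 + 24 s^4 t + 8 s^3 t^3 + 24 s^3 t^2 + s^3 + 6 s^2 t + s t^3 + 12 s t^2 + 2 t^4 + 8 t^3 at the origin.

E7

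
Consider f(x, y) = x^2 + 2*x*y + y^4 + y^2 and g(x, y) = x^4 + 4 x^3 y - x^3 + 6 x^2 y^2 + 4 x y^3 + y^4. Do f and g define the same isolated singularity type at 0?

The Hessian of f at 0 is [[2, 2], [2, 2]] with rank 1, so corank 1. A Groebner basis of the Jacobian ideal J(f) in C{x,y} is {y^3, x + y}; counting standard monomials gives mu = 3. Corank 1: A-series; mu = 3 gives A_3. The Hessian of g at 0 is [[0, 0], [0, 0]] with rank 0, so corank 2. A Groebner basis of the Jacobian ideal J(g) in C{x,y} is {y^4, x*y^2 + y^3/3, x^2}; counting standard monomials gives mu = 6. Corank 2; j^3 = -x^3 is a perfect cube, so E-series; the 4-jet and mu = 6 give E_6. f is A_3 but g is E_6, hence not right-equivalent.

No.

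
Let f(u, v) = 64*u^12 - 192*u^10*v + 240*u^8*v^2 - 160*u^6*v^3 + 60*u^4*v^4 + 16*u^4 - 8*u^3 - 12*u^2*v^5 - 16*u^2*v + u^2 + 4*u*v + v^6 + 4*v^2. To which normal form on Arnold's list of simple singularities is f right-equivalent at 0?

The Hessian of f at 0 is [[2, 4], [4, 8]] with rank 1, so corank 1. A Groebner basis of the Jacobian ideal J(f) in C{u,v} is {u*v^2 + 3*u*v/8 + u/64 + v^2/2 + v/32, -5*u*v/16 - u/64 + v^3 - 3*v^2/8 - v/32, u^2 - u/4 - v/2}; counting standard monomials gives mu = 5. Corank 1: A-series; mu = 5 gives A_5.

A_{5}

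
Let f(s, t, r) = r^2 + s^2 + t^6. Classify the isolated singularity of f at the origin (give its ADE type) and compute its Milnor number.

The Hessian of f at 0 has rank 2. Corank 1: A-series; mu = 5 gives A_5.

Type A_5, Milnor number mu = 5.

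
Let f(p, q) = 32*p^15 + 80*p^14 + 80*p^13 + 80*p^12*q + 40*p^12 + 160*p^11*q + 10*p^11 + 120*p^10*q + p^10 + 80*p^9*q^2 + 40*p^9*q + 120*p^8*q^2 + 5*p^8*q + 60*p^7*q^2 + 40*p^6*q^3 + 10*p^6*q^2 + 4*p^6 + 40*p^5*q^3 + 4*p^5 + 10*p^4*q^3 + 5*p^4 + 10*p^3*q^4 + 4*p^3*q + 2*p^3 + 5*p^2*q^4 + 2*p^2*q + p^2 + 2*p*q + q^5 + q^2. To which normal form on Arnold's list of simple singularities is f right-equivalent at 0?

A_{4}

The Hessian of f at 0 has rank 1. Corank 1: A-series; mu = 4 gives A_4.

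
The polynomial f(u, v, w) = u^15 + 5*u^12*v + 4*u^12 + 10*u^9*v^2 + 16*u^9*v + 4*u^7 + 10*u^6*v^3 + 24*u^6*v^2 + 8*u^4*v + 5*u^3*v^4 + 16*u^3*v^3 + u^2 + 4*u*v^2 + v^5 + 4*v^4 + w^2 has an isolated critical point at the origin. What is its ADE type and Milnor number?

Type A4, Milnor number mu = 4.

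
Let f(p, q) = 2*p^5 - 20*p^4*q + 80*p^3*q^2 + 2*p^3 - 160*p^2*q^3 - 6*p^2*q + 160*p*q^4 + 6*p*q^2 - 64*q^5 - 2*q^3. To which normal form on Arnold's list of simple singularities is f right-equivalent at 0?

E8

The Hessian of f at 0 has rank 0. Corank 2; j^3 = 2*(p - q)^3 is a perfect cube, so E-series; the 5-jet and mu = 8 give E_8.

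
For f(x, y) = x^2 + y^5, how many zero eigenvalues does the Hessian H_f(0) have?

1

The Hessian at 0 is [[2, 0], [0, 0]] of rank 1; hence corank 1.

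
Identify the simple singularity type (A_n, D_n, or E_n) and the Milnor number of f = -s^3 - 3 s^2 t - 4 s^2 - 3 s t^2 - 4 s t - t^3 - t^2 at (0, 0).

Type A2, Milnor number mu = 2.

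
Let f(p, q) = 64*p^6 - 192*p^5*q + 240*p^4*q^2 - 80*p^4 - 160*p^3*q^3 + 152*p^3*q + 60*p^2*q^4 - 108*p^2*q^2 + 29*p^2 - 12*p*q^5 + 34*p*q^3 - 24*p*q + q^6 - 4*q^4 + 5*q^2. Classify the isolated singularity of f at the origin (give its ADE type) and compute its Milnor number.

Type A_{1}, Milnor number mu = 1.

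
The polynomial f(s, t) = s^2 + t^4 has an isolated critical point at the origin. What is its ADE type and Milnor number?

Type A_{3}, Milnor number mu = 3.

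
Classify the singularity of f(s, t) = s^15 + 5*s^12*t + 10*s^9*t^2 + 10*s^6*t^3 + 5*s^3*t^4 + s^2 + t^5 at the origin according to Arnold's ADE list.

The Hessian of f at 0 is [[2, 0], [0, 0]] with rank 1, so corank 1. A Groebner basis of the Jacobian ideal J(f) in C{s,t} is {t^4, s}; counting standard monomials gives mu = 4. Corank 1: A-series; mu = 4 gives A_4.

A_4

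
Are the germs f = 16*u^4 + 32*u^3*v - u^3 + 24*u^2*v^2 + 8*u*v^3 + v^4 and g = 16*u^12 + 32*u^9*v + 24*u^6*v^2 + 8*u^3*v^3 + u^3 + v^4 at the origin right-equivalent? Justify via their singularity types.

Yes.

The Hessian of f at 0 has rank 0. Corank 2; j^3 = -u^3 is a perfect cube, so E-series; the 4-jet and mu = 6 give E_6. The Hessian of g at 0 has rank 0. Corank 2; j^3 = u^3 is a perfect cube, so E-series; the 4-jet and mu = 6 give E_6. Both have type E_6, hence right-equivalent.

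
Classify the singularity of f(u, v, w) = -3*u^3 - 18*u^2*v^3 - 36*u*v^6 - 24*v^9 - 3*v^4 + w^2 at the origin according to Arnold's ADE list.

E6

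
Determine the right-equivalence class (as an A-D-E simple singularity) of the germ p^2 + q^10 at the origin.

A9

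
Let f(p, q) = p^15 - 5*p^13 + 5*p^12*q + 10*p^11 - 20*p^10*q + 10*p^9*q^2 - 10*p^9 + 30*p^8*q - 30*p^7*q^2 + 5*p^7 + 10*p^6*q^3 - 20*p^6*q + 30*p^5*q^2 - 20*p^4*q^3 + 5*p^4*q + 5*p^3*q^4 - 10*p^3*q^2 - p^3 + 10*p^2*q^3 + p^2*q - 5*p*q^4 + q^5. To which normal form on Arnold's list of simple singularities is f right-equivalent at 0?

D_{6}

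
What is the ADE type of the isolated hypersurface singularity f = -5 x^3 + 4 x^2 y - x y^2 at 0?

The Hessian of f at 0 is [[0, 0], [0, 0]] with rank 0, so corank 2. A Groebner basis of the Jacobian ideal J(f) in C{x,y} is {y^3, x^2 - y^2, x*y - 2*y^2}; counting standard monomials gives mu = 4. Corank 2; j^3 = -x*(5*x^2 - 4*x*y + y^2) splits into three distinct lines over C (the quadratic factor has nonzero discriminant), so D_4.

D4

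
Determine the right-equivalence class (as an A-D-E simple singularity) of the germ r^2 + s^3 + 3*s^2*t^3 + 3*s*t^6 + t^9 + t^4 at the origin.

The Hessian of f at 0 has rank 1. Corank 2; j^3 = s^3 is a perfect cube, so E-series; the 4-jet and mu = 6 give E_6.

E_{6}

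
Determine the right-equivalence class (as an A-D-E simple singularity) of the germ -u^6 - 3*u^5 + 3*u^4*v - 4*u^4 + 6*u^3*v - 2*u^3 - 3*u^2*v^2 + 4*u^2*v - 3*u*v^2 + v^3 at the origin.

D_{4}

The Hessian of f at 0 has rank 0. Corank 2; j^3 = -(u - v)*(2*u^2 - 2*u*v + v^2) splits into three distinct lines over C (the quadratic factor has nonzero discriminant), so D_4.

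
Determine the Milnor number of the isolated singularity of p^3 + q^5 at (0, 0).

8

The Hessian of f at 0 has rank 0. Corank 2; j^3 = p^3 is a perfect cube, so E-series; the 5-jet and mu = 8 give E_8.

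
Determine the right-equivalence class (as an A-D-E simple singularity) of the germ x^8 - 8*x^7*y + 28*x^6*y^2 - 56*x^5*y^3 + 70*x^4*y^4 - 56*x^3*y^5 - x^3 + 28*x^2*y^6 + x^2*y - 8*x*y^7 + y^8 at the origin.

D_{9}

The Hessian of f at 0 has rank 0. Corank 2; j^3 = -x^2*(x - y) has shape L^2 M (L != M), so D-series; mu = 9 gives D_9.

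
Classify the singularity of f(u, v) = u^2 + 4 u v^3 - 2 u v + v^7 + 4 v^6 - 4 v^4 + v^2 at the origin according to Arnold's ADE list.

A6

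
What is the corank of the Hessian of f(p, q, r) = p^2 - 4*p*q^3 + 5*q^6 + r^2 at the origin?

1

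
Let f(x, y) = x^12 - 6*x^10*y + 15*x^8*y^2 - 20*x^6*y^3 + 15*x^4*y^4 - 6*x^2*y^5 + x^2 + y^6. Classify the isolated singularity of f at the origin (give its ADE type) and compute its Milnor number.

The Hessian of f at 0 has rank 1. Corank 1: A-series; mu = 5 gives A_5.

Type A_{5}, Milnor number mu = 5.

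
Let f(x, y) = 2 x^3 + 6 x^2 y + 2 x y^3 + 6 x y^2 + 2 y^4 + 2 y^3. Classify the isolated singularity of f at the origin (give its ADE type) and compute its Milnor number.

The Hessian of f at 0 is [[0, 0], [0, 0]] with rank 0, so corank 2. A Groebner basis of the Jacobian ideal J(f) in C{x,y} is {x^3 + 3*x^2*y + 6*x^2 + 12*x*y + 6*y^2, -3*x^2 + x*y^2 - 6*x*y - 3*y^2, 3*x^2 + 6*x*y + y^3 + 3*y^2}; counting standard monomials gives mu = 7. Corank 2; j^3 = 2*(x + y)^3 is a perfect cube, so E-series; the 4-jet and mu = 7 give E_7.

Type E7, Milnor number mu = 7.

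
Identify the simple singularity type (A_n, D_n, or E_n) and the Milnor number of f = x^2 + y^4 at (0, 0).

Type A_{3}, Milnor number mu = 3.

The Hessian of f at 0 has rank 1. Corank 1: A-series; mu = 3 gives A_3.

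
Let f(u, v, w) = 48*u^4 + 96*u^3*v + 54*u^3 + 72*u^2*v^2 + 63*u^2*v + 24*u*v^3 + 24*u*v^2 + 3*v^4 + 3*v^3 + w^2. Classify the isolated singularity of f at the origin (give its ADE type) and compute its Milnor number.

The Hessian of f at 0 has rank 1. Corank 2; j^3 = 3*(2*u + v)*(3*u + v)^2 has shape L^2 M (L != M), so D-series; mu = 5 gives D_5.

Type D_5, Milnor number mu = 5.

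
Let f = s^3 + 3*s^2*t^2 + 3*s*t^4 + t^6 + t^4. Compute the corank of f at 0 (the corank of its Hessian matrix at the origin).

2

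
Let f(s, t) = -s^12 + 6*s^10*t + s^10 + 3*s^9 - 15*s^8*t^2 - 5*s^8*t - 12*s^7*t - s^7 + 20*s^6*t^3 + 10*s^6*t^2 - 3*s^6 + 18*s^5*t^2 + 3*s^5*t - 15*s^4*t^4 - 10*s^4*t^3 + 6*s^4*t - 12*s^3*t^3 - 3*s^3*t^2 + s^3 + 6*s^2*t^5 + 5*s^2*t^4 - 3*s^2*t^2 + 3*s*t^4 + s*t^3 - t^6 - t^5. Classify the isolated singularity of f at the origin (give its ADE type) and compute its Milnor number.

The Hessian of f at 0 is [[0, 0], [0, 0]] with rank 0, so corank 2. A Groebner basis of the Jacobian ideal J(f) in C{s,t} is {-s^2 + t^4 - t^3/3, s^3, s^2*t + s^2/3 + t^3/9, -s^2 + s*t^2 - t^3/3}; counting standard monomials gives mu = 7. Corank 2; j^3 = s^3 is a perfect cube, so E-series; the 4-jet and mu = 7 give E_7.

Type E_7, Milnor number mu = 7.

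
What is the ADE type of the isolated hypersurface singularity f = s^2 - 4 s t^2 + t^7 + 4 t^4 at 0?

A6

The Hessian of f at 0 has rank 1. Corank 1: A-series; mu = 6 gives A_6.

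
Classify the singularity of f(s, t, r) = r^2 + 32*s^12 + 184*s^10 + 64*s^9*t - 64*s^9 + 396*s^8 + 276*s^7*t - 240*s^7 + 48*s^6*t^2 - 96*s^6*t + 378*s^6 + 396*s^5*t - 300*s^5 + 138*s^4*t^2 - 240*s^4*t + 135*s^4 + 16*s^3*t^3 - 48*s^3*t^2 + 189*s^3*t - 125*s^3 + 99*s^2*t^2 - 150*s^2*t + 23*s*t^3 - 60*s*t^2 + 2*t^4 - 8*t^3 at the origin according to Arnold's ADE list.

E_{7}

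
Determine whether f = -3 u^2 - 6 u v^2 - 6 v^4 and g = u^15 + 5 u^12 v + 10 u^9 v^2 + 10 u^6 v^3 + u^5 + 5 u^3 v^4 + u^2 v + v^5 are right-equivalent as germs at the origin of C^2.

The Hessian of f at 0 has rank 1. Corank 1: A-series; mu = 3 gives A_3. The Hessian of g at 0 has rank 0. Corank 2; j^3 = u^2*v has shape L^2 M (L != M), so D-series; mu = 6 gives D_6. f is A_3 but g is D_6, hence not right-equivalent.

No.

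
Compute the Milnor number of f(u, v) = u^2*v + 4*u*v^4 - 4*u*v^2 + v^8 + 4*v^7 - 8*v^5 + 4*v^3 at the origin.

The Hessian of f at 0 has rank 0. Corank 2; j^3 = v*(u - 2*v)^2 has shape L^2 M (L != M), so D-series; mu = 9 gives D_9.

9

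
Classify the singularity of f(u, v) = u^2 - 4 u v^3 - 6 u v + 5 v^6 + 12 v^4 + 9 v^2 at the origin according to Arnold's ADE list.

A_{5}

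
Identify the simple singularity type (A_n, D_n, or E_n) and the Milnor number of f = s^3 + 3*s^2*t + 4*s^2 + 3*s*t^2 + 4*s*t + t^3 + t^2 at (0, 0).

Type A2, Milnor number mu = 2.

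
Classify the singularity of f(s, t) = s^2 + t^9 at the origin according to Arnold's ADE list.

The Hessian of f at 0 has rank 1. Corank 1: A-series; mu = 8 gives A_8.

A_{8}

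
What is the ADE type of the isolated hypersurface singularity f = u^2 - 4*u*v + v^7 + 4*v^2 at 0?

A6

The Hessian of f at 0 has rank 1. Corank 1: A-series; mu = 6 gives A_6.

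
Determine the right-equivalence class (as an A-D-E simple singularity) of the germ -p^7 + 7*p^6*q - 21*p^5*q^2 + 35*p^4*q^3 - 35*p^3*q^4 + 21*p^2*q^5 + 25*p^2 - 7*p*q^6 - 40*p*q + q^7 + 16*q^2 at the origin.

A_{6}

The Hessian of f at 0 has rank 1. Corank 1: A-series; mu = 6 gives A_6.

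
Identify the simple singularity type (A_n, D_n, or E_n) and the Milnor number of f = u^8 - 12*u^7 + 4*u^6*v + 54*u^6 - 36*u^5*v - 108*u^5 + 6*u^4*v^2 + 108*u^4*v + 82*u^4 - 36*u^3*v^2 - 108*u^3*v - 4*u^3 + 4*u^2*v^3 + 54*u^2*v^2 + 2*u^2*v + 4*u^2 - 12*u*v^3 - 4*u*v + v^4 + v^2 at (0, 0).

The Hessian of f at 0 has rank 1. Corank 1: A-series; mu = 3 gives A_3.

Type A_{3}, Milnor number mu = 3.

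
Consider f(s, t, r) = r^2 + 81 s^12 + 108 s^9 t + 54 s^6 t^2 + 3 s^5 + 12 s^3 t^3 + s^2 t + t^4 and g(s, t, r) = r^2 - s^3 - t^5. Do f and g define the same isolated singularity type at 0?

No.

The Hessian of f at 0 is [[0, 0, 0], [0, 0, 0], [0, 0, 2]] with rank 1, so corank 2. A Groebner basis of the Jacobian ideal J(f) in C{s,t,r} is {s^3, s^2/4 + t^3, s*t, r}; counting standard monomials gives mu = 5. Corank 2; j^3 = s^2*t has shape L^2 M (L != M), so D-series; mu = 5 gives D_5. The Hessian of g at 0 is [[0, 0, 0], [0, 0, 0], [0, 0, 2]] with rank 1, so corank 2. A Groebner basis of the Jacobian ideal J(g) in C{s,t,r} is {t^4, s^2, r}; counting standard monomials gives mu = 8. Corank 2; j^3 = -s^3 is a perfect cube, so E-series; the 5-jet and mu = 8 give E_8. f is D_5 but g is E_8, hence not right-equivalent.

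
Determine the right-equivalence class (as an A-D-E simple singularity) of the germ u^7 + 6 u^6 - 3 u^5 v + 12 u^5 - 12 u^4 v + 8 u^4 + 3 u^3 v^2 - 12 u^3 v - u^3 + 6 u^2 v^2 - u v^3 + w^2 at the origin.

The Hessian of f at 0 has rank 1. Corank 2; j^3 = -u^3 is a perfect cube, so E-series; the 4-jet and mu = 7 give E_7.

E_7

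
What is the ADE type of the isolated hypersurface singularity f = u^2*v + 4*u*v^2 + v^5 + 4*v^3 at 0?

The Hessian of f at 0 is [[0, 0], [0, 0]] with rank 0, so corank 2. A Groebner basis of the Jacobian ideal J(f) in C{u,v} is {u^2/5 + v^4 - 4*v^2/5, u^3 + 8*v^3, u*v + 2*v^2}; counting standard monomials gives mu = 6. Corank 2; j^3 = v*(u + 2*v)^2 has shape L^2 M (L != M), so D-series; mu = 6 gives D_6.

D_6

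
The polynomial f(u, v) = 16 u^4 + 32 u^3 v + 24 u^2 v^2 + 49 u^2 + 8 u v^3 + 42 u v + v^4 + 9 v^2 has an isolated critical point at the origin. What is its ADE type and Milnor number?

The Hessian of f at 0 is [[98, 42], [42, 18]] with rank 1, so corank 1. A Groebner basis of the Jacobian ideal J(f) in C{u,v} is {v^3, u + 3*v/7}; counting standard monomials gives mu = 3. Corank 1: A-series; mu = 3 gives A_3.

Type A3, Milnor number mu = 3.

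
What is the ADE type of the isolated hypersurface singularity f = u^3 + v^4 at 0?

E_6

The Hessian of f at 0 has rank 0. Corank 2; j^3 = u^3 is a perfect cube, so E-series; the 4-jet and mu = 6 give E_6.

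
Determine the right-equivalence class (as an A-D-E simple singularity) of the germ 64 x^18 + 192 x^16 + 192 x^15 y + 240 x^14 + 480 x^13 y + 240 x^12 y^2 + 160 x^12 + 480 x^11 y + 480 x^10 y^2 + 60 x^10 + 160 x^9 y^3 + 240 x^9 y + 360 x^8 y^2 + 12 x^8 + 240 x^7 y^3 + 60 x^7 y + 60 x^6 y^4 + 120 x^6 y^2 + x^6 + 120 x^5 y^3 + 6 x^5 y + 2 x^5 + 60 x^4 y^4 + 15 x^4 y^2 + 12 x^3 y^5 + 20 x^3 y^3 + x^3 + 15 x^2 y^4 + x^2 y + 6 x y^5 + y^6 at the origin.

D7

The Hessian of f at 0 has rank 0. Corank 2; j^3 = x^2*(x + y) has shape L^2 M (L != M), so D-series; mu = 7 gives D_7.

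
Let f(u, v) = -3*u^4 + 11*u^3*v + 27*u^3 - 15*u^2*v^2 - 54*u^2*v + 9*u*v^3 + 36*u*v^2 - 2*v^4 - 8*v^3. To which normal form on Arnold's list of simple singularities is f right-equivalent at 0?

E_{7}

The Hessian of f at 0 has rank 0. Corank 2; j^3 = (3*u - 2*v)^3 is a perfect cube, so E-series; the 4-jet and mu = 7 give E_7.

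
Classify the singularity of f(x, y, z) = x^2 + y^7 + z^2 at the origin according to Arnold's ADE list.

A_{6}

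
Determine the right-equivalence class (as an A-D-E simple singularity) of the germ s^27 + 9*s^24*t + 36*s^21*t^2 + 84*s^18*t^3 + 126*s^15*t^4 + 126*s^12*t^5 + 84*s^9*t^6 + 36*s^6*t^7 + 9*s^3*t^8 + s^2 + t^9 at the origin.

A_{8}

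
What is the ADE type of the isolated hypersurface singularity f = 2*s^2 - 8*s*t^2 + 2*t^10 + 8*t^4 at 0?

A_9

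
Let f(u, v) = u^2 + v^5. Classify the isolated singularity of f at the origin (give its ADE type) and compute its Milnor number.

Type A4, Milnor number mu = 4.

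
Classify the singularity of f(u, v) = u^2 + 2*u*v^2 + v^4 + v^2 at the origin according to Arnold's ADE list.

A_{1}

The Hessian of f at 0 is [[2, 0], [0, 2]] with rank 2, so corank 0. A Groebner basis of the Jacobian ideal J(f) in C{u,v} is {u, v}; counting standard monomials gives mu = 1. Corank 0: nondegenerate Morse point, so A_1.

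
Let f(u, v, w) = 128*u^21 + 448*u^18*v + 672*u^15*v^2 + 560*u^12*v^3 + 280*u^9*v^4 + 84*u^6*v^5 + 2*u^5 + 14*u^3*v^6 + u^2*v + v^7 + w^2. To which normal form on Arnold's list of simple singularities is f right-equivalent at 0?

D_{8}

The Hessian of f at 0 has rank 1. Corank 2; j^3 = u^2*v has shape L^2 M (L != M), so D-series; mu = 8 gives D_8.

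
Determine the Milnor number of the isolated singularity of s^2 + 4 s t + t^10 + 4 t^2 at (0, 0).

9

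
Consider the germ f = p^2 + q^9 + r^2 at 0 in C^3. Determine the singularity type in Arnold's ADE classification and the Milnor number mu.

Type A8, Milnor number mu = 8.

The Hessian of f at 0 has rank 2. Corank 1: A-series; mu = 8 gives A_8.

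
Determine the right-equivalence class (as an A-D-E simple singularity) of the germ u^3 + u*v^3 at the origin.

The Hessian of f at 0 is [[0, 0], [0, 0]] with rank 0, so corank 2. A Groebner basis of the Jacobian ideal J(f) in C{u,v} is {u^3, u*v^2, 3*u^2 + v^3}; counting standard monomials gives mu = 7. Corank 2; j^3 = u^3 is a perfect cube, so E-series; the 4-jet and mu = 7 give E_7.

E7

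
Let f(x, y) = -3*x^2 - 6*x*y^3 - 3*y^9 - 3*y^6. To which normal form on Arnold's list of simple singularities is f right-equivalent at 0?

A8

The Hessian of f at 0 is [[-6, 0], [0, 0]] with rank 1, so corank 1. A Groebner basis of the Jacobian ideal J(f) in C{x,y} is {x^2*y^2, x^3, x + y^3}; counting standard monomials gives mu = 8. Corank 1: A-series; mu = 8 gives A_8.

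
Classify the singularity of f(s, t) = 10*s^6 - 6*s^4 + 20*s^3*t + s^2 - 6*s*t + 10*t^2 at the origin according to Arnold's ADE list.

The Hessian of f at 0 is [[2, -6], [-6, 20]] with rank 2, so corank 0. A Groebner basis of the Jacobian ideal J(f) in C{s,t} is {s, t}; counting standard monomials gives mu = 1. Corank 0: nondegenerate Morse point, so A_1.

A_{1}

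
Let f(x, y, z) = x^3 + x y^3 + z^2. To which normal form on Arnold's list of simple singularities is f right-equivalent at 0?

The Hessian of f at 0 has rank 1. Corank 2; j^3 = x^3 is a perfect cube, so E-series; the 4-jet and mu = 7 give E_7.

E7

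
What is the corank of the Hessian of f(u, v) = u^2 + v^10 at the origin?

1

The Hessian at 0 is [[2, 0], [0, 0]] of rank 1; hence corank 1.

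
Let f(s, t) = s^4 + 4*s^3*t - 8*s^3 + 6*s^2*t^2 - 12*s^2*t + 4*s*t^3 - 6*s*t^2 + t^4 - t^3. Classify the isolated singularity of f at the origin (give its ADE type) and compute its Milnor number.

The Hessian of f at 0 is [[0, 0], [0, 0]] with rank 0, so corank 2. A Groebner basis of the Jacobian ideal J(f) in C{s,t} is {t^4, s*t^2 + 2*t^3/3, s^2 + s*t + t^2/4}; counting standard monomials gives mu = 6. Corank 2; j^3 = -(2*s + t)^3 is a perfect cube, so E-series; the 4-jet and mu = 6 give E_6.

Type E6, Milnor number mu = 6.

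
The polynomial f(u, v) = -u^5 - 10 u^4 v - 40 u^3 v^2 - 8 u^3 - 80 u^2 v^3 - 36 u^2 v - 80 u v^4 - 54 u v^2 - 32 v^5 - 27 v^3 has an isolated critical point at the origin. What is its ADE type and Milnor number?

Type E_{8}, Milnor number mu = 8.

The Hessian of f at 0 is [[0, 0], [0, 0]] with rank 0, so corank 2. A Groebner basis of the Jacobian ideal J(f) in C{u,v} is {v^5, u*v^3 + 13*v^4/8, u^2 + 3*u*v + 9*v^2/4}; counting standard monomials gives mu = 8. Corank 2; j^3 = -(2*u + 3*v)^3 is a perfect cube, so E-series; the 5-jet and mu = 8 give E_8.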